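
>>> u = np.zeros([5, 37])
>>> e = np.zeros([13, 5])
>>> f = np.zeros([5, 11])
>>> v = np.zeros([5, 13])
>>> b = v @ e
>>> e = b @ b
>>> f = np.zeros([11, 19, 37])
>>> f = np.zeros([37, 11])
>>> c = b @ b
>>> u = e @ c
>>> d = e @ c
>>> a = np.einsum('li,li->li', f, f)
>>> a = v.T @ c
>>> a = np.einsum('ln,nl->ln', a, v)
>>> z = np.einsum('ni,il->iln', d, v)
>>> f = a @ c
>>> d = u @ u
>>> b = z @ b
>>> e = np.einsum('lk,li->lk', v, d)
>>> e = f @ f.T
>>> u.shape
(5, 5)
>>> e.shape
(13, 13)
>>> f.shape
(13, 5)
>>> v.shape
(5, 13)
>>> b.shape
(5, 13, 5)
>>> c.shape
(5, 5)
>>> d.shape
(5, 5)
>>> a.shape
(13, 5)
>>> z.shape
(5, 13, 5)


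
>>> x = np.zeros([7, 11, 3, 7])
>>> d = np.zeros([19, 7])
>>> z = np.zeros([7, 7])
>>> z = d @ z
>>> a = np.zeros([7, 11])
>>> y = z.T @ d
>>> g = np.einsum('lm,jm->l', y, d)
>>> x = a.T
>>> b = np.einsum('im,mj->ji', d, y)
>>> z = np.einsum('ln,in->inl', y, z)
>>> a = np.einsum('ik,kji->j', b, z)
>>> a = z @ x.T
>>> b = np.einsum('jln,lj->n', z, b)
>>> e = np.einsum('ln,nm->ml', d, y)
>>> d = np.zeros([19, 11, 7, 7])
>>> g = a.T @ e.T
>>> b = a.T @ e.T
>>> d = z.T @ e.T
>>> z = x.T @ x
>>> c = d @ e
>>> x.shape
(11, 7)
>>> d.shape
(7, 7, 7)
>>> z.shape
(7, 7)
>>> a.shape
(19, 7, 11)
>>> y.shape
(7, 7)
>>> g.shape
(11, 7, 7)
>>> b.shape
(11, 7, 7)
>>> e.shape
(7, 19)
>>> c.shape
(7, 7, 19)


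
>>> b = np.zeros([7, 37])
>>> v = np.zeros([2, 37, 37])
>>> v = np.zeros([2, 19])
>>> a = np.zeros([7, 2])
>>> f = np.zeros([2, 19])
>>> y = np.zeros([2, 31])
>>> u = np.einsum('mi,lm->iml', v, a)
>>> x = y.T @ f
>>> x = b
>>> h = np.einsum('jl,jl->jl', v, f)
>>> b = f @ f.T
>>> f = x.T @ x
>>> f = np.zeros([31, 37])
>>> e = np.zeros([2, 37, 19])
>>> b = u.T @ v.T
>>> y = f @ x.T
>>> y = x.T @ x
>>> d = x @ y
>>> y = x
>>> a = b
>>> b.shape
(7, 2, 2)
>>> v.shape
(2, 19)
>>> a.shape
(7, 2, 2)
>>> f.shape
(31, 37)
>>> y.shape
(7, 37)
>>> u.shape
(19, 2, 7)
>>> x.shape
(7, 37)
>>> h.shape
(2, 19)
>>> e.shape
(2, 37, 19)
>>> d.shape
(7, 37)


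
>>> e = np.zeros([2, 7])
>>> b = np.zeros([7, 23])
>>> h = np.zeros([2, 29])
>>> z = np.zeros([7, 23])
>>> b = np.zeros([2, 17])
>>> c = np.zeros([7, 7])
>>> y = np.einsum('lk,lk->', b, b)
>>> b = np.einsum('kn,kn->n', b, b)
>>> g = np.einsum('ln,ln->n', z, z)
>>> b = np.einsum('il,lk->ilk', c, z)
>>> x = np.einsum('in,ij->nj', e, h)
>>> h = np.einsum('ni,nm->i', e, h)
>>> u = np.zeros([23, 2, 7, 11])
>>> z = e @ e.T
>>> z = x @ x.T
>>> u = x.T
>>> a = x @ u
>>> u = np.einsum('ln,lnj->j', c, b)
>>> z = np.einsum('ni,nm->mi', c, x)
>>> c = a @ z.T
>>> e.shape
(2, 7)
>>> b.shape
(7, 7, 23)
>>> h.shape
(7,)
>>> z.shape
(29, 7)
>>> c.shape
(7, 29)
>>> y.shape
()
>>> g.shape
(23,)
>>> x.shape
(7, 29)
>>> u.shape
(23,)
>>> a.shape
(7, 7)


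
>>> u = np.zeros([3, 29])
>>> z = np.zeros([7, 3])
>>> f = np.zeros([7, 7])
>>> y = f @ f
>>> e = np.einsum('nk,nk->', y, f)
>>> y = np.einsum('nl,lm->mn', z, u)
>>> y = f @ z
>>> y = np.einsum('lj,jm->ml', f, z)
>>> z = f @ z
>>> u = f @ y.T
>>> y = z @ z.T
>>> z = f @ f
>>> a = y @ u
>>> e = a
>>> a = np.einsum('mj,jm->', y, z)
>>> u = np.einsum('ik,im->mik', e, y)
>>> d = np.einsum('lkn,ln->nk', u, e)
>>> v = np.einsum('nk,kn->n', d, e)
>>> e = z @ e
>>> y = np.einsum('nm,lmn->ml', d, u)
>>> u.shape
(7, 7, 3)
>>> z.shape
(7, 7)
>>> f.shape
(7, 7)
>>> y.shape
(7, 7)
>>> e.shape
(7, 3)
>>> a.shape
()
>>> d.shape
(3, 7)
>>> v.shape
(3,)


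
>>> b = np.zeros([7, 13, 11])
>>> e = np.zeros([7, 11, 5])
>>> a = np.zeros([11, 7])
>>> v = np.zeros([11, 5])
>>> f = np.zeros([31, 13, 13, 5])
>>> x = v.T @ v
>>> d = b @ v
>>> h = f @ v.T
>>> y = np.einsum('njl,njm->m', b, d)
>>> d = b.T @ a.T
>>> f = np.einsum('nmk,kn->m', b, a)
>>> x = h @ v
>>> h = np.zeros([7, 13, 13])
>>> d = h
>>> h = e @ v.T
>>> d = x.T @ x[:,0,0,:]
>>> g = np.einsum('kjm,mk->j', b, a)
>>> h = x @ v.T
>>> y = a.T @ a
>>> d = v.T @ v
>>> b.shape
(7, 13, 11)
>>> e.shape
(7, 11, 5)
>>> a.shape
(11, 7)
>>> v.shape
(11, 5)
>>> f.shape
(13,)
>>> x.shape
(31, 13, 13, 5)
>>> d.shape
(5, 5)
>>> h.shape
(31, 13, 13, 11)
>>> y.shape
(7, 7)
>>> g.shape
(13,)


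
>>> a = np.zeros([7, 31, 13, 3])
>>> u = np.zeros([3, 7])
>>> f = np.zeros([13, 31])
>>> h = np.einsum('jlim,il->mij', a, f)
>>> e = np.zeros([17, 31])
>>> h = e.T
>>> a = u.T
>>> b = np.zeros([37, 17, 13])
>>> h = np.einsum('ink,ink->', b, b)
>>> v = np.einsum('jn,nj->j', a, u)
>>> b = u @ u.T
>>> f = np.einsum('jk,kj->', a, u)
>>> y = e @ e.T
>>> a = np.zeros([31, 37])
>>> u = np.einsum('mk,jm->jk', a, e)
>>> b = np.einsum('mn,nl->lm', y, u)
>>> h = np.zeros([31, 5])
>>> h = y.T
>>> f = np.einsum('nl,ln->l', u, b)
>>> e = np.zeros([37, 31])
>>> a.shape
(31, 37)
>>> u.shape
(17, 37)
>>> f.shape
(37,)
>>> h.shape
(17, 17)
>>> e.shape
(37, 31)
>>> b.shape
(37, 17)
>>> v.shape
(7,)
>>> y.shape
(17, 17)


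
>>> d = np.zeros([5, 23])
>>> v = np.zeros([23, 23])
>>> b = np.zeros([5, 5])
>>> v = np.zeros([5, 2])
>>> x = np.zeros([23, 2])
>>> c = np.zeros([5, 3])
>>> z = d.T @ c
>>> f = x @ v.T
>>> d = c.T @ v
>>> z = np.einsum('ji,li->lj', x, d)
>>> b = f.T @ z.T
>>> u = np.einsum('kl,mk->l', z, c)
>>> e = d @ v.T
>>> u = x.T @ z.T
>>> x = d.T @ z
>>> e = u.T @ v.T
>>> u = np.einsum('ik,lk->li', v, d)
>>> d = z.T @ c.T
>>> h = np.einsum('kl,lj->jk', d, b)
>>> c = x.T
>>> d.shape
(23, 5)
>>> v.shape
(5, 2)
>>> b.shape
(5, 3)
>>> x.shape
(2, 23)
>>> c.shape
(23, 2)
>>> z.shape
(3, 23)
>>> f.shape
(23, 5)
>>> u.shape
(3, 5)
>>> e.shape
(3, 5)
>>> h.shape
(3, 23)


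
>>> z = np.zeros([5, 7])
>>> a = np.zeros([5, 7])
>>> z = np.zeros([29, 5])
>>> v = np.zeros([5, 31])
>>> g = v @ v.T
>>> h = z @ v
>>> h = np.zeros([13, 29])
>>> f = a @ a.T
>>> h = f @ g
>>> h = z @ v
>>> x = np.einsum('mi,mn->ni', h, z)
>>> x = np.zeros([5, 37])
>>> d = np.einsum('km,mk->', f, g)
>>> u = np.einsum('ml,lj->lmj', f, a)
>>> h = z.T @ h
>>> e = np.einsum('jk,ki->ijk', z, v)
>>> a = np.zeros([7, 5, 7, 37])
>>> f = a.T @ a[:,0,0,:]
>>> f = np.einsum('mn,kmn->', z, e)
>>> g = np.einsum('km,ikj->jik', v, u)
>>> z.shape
(29, 5)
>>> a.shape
(7, 5, 7, 37)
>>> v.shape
(5, 31)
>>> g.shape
(7, 5, 5)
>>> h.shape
(5, 31)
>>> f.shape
()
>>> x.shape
(5, 37)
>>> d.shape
()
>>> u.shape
(5, 5, 7)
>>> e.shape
(31, 29, 5)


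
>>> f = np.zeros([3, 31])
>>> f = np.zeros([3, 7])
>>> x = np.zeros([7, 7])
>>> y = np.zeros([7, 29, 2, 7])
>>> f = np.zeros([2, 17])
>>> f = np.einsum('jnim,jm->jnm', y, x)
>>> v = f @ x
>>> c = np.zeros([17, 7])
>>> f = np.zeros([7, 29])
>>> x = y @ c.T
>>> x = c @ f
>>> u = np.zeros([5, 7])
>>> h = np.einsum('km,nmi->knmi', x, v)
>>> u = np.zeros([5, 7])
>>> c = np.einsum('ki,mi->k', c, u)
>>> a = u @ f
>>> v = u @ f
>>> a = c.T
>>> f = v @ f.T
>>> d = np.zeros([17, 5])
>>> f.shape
(5, 7)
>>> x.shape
(17, 29)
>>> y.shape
(7, 29, 2, 7)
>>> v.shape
(5, 29)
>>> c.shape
(17,)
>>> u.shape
(5, 7)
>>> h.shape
(17, 7, 29, 7)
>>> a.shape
(17,)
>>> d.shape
(17, 5)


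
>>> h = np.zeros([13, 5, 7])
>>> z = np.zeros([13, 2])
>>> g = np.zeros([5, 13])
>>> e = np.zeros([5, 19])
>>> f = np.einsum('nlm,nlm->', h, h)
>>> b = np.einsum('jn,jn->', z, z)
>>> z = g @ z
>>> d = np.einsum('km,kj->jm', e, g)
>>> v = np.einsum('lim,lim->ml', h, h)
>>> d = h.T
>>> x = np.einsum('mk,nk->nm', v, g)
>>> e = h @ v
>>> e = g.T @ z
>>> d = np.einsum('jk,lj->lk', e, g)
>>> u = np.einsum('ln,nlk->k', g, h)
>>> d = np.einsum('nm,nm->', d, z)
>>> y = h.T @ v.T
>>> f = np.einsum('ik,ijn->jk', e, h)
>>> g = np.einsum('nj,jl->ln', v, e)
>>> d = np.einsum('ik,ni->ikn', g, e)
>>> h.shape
(13, 5, 7)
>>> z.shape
(5, 2)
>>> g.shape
(2, 7)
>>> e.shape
(13, 2)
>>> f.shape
(5, 2)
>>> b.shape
()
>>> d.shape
(2, 7, 13)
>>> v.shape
(7, 13)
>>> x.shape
(5, 7)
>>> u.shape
(7,)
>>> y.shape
(7, 5, 7)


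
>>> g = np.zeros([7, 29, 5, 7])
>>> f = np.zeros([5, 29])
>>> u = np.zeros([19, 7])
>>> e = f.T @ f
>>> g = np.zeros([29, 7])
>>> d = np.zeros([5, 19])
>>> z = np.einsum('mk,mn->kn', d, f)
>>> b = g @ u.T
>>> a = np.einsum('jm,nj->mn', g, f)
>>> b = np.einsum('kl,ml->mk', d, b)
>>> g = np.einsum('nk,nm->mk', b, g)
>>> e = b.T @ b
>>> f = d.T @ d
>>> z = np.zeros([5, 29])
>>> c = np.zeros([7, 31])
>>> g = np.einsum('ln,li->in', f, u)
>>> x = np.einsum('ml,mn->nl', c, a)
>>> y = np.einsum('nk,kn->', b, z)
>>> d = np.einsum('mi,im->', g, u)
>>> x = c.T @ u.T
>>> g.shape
(7, 19)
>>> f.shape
(19, 19)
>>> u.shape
(19, 7)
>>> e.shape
(5, 5)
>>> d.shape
()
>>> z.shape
(5, 29)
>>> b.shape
(29, 5)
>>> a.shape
(7, 5)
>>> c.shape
(7, 31)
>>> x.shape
(31, 19)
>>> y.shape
()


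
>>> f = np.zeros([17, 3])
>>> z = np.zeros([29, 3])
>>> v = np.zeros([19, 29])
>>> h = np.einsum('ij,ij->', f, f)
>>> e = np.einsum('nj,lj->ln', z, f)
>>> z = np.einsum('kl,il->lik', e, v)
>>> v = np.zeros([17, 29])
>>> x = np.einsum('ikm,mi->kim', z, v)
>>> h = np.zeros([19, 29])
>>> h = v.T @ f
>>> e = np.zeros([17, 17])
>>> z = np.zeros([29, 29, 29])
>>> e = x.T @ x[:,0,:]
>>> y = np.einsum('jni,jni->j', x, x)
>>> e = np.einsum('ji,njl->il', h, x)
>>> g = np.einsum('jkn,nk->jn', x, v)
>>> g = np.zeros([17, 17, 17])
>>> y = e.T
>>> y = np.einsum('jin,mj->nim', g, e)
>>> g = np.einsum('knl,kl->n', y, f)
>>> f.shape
(17, 3)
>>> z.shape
(29, 29, 29)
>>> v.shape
(17, 29)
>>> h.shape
(29, 3)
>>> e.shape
(3, 17)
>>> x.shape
(19, 29, 17)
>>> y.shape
(17, 17, 3)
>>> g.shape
(17,)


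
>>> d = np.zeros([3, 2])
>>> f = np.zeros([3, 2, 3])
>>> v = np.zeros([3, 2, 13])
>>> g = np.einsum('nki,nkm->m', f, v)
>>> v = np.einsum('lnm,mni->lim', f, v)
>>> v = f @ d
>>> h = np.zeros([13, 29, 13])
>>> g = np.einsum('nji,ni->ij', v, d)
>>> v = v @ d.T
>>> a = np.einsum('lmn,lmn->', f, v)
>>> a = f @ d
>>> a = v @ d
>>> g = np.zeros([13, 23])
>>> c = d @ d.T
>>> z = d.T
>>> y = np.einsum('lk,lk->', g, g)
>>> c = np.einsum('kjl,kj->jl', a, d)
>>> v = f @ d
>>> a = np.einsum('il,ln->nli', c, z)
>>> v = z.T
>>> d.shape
(3, 2)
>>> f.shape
(3, 2, 3)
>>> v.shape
(3, 2)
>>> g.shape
(13, 23)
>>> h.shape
(13, 29, 13)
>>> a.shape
(3, 2, 2)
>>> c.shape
(2, 2)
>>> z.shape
(2, 3)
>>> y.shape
()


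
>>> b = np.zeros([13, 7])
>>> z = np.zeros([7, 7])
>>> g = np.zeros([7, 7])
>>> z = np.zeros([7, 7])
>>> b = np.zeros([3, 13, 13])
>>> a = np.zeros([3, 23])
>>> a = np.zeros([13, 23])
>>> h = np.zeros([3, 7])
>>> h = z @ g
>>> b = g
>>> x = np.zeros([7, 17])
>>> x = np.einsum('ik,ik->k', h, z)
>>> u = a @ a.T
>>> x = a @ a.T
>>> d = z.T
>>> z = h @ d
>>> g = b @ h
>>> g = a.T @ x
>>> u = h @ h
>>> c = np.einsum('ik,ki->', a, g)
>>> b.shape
(7, 7)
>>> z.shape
(7, 7)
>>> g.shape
(23, 13)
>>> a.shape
(13, 23)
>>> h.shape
(7, 7)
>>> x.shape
(13, 13)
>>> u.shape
(7, 7)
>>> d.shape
(7, 7)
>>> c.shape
()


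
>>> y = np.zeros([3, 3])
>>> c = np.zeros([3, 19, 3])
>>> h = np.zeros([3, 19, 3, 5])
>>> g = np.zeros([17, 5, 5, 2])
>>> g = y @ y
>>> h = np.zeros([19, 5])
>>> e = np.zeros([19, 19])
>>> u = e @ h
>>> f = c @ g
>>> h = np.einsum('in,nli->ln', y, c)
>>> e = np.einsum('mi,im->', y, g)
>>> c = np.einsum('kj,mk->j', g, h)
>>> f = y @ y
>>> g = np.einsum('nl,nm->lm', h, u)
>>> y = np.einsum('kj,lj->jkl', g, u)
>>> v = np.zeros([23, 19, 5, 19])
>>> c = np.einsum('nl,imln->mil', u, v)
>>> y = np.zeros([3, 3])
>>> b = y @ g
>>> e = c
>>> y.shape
(3, 3)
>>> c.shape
(19, 23, 5)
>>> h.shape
(19, 3)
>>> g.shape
(3, 5)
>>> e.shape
(19, 23, 5)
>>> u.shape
(19, 5)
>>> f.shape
(3, 3)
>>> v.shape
(23, 19, 5, 19)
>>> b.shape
(3, 5)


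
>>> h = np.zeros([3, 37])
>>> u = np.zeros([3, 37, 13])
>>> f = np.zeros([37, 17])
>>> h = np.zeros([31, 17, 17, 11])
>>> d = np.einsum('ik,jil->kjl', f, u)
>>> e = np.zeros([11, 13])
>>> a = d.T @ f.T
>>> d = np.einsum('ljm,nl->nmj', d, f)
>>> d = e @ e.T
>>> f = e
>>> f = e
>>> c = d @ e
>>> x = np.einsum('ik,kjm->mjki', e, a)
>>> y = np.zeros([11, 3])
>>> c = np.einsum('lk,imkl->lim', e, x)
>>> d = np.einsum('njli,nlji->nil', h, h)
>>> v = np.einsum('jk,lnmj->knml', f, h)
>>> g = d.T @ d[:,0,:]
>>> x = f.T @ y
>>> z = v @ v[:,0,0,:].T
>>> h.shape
(31, 17, 17, 11)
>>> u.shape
(3, 37, 13)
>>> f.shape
(11, 13)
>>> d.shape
(31, 11, 17)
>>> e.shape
(11, 13)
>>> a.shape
(13, 3, 37)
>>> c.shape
(11, 37, 3)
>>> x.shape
(13, 3)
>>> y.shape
(11, 3)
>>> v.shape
(13, 17, 17, 31)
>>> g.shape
(17, 11, 17)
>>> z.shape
(13, 17, 17, 13)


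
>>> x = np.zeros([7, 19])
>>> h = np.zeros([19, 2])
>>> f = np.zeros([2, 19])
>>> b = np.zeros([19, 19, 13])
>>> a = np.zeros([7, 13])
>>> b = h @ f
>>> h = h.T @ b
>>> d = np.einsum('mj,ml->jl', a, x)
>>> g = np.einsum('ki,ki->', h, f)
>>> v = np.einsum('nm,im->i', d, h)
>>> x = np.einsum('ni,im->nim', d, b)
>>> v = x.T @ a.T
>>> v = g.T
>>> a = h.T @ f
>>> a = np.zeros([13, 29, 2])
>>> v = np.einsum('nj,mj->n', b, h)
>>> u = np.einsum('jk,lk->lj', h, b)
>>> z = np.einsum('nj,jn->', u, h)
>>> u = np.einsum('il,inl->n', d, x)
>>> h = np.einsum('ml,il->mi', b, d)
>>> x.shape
(13, 19, 19)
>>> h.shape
(19, 13)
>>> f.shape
(2, 19)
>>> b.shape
(19, 19)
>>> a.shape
(13, 29, 2)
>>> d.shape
(13, 19)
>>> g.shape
()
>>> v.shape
(19,)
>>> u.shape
(19,)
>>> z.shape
()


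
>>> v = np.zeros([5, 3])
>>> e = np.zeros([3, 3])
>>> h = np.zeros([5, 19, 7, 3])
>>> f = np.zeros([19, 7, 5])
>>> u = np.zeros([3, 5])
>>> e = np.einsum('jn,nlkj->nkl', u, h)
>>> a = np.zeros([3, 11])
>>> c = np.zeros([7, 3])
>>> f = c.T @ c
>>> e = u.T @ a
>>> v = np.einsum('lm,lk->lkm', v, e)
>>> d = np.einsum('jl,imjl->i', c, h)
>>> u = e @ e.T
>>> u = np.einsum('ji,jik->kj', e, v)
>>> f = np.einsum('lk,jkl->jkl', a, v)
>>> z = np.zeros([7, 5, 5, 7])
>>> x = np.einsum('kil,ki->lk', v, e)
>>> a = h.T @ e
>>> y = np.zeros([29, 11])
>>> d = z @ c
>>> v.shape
(5, 11, 3)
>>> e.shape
(5, 11)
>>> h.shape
(5, 19, 7, 3)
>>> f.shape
(5, 11, 3)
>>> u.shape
(3, 5)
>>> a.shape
(3, 7, 19, 11)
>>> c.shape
(7, 3)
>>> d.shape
(7, 5, 5, 3)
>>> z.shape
(7, 5, 5, 7)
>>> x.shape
(3, 5)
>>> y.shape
(29, 11)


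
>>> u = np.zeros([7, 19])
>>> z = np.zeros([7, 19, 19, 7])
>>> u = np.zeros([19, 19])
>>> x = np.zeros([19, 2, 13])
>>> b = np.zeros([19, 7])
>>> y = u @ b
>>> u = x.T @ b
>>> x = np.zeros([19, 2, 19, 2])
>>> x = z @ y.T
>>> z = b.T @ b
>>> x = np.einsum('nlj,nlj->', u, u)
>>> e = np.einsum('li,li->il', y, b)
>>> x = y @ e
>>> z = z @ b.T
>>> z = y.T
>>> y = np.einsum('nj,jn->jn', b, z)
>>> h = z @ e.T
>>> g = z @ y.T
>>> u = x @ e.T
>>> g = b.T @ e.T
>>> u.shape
(19, 7)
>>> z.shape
(7, 19)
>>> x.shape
(19, 19)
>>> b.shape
(19, 7)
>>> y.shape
(7, 19)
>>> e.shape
(7, 19)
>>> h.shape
(7, 7)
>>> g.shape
(7, 7)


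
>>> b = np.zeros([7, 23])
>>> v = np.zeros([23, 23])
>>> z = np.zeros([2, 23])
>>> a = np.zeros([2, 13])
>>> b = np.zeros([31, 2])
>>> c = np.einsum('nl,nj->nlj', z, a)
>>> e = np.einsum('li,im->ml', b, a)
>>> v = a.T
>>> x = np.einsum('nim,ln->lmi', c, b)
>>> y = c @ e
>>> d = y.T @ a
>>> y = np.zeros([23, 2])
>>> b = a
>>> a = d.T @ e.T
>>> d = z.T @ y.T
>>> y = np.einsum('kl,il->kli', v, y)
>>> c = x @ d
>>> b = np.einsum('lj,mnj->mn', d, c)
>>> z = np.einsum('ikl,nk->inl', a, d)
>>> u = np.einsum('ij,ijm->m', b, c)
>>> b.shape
(31, 13)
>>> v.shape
(13, 2)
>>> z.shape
(13, 23, 13)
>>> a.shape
(13, 23, 13)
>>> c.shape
(31, 13, 23)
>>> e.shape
(13, 31)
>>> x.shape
(31, 13, 23)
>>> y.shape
(13, 2, 23)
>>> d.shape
(23, 23)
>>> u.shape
(23,)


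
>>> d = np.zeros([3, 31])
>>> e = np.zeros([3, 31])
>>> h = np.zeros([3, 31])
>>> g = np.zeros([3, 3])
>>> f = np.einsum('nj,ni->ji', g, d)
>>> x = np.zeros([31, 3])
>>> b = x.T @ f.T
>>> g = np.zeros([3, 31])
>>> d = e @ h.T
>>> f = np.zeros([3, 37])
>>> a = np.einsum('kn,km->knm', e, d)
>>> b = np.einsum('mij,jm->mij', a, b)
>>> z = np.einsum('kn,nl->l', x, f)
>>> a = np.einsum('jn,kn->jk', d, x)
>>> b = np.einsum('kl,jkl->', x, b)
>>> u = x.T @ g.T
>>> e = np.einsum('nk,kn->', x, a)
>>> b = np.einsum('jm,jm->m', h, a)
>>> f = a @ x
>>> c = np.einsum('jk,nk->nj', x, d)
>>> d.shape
(3, 3)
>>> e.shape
()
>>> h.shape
(3, 31)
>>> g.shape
(3, 31)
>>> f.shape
(3, 3)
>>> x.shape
(31, 3)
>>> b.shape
(31,)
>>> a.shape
(3, 31)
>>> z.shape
(37,)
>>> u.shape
(3, 3)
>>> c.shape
(3, 31)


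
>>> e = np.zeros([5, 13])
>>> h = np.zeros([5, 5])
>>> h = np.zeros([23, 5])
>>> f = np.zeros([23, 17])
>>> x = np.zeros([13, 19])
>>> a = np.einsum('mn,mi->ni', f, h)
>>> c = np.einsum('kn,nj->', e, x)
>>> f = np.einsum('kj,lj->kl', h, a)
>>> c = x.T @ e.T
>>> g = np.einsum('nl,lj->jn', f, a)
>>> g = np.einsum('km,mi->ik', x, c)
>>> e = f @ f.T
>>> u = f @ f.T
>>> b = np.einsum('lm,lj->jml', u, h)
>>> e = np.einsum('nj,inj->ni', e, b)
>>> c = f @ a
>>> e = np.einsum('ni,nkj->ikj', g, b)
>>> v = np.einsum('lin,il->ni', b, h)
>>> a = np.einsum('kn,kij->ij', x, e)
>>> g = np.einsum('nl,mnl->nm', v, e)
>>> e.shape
(13, 23, 23)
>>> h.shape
(23, 5)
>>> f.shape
(23, 17)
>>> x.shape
(13, 19)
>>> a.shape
(23, 23)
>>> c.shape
(23, 5)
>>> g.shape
(23, 13)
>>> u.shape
(23, 23)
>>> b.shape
(5, 23, 23)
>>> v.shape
(23, 23)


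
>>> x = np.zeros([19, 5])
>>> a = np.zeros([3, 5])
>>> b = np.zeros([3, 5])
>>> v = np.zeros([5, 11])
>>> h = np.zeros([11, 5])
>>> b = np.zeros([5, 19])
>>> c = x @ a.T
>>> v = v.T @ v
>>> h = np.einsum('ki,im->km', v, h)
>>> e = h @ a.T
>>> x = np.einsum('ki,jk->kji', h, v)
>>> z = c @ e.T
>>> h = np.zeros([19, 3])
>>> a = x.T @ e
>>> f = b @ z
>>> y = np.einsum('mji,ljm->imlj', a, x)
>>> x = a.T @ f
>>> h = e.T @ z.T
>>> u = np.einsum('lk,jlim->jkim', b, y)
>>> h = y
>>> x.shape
(3, 11, 11)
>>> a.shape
(5, 11, 3)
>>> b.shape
(5, 19)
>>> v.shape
(11, 11)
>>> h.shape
(3, 5, 11, 11)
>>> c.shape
(19, 3)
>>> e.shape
(11, 3)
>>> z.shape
(19, 11)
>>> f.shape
(5, 11)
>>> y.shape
(3, 5, 11, 11)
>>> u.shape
(3, 19, 11, 11)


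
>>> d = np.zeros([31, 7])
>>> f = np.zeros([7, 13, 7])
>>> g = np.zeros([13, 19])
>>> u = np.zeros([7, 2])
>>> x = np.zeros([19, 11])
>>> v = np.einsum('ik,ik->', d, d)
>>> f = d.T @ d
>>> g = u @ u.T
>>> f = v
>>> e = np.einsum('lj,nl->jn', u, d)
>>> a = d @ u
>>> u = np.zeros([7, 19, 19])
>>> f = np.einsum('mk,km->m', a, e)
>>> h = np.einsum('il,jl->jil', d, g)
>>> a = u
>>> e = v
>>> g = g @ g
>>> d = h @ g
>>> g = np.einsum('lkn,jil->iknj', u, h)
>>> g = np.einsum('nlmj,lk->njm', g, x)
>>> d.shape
(7, 31, 7)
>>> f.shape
(31,)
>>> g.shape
(31, 7, 19)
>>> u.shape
(7, 19, 19)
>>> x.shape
(19, 11)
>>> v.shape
()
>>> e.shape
()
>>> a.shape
(7, 19, 19)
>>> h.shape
(7, 31, 7)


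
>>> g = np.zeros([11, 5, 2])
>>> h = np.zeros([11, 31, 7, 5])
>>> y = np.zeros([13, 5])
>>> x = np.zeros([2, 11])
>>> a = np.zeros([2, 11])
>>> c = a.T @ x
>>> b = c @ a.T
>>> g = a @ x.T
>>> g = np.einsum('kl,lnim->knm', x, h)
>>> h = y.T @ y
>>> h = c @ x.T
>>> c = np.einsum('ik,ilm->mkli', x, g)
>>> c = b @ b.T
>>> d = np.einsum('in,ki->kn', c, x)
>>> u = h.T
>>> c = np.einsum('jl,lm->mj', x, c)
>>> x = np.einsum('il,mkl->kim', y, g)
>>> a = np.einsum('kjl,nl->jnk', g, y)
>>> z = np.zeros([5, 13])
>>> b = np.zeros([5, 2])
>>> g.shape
(2, 31, 5)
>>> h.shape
(11, 2)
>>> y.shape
(13, 5)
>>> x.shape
(31, 13, 2)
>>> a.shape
(31, 13, 2)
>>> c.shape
(11, 2)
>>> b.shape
(5, 2)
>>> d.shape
(2, 11)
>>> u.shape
(2, 11)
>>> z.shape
(5, 13)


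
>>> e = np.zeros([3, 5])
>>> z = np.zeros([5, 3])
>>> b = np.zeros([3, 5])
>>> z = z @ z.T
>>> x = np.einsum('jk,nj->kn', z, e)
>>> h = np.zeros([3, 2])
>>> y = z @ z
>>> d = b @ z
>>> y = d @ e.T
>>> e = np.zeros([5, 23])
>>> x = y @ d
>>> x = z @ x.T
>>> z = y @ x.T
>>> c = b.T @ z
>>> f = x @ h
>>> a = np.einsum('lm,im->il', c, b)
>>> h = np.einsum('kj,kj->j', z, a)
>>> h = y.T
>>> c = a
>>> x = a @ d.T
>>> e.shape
(5, 23)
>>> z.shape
(3, 5)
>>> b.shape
(3, 5)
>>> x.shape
(3, 3)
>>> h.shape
(3, 3)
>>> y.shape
(3, 3)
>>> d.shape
(3, 5)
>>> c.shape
(3, 5)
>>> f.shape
(5, 2)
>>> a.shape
(3, 5)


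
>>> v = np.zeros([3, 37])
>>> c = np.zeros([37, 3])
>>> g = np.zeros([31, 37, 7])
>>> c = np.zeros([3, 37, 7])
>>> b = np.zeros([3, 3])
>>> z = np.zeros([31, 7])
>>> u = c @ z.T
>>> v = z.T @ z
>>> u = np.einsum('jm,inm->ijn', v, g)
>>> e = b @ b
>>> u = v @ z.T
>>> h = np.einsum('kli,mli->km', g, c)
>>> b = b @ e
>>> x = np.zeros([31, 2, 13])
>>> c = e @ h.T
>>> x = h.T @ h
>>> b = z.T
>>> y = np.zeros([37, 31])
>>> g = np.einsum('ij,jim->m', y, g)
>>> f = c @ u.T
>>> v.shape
(7, 7)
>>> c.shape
(3, 31)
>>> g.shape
(7,)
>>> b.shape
(7, 31)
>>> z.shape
(31, 7)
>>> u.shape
(7, 31)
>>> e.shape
(3, 3)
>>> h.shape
(31, 3)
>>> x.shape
(3, 3)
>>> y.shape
(37, 31)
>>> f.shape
(3, 7)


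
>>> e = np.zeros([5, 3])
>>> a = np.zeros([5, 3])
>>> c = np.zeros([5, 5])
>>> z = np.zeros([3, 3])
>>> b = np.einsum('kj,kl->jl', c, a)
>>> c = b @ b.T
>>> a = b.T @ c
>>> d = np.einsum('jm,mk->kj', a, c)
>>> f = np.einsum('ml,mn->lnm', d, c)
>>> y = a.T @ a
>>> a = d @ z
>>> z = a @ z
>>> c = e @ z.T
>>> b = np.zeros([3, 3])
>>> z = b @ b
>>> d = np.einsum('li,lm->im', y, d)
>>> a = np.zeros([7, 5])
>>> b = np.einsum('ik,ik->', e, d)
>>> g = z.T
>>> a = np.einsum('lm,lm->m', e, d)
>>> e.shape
(5, 3)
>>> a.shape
(3,)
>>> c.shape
(5, 5)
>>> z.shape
(3, 3)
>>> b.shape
()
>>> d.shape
(5, 3)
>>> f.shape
(3, 5, 5)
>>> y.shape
(5, 5)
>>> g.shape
(3, 3)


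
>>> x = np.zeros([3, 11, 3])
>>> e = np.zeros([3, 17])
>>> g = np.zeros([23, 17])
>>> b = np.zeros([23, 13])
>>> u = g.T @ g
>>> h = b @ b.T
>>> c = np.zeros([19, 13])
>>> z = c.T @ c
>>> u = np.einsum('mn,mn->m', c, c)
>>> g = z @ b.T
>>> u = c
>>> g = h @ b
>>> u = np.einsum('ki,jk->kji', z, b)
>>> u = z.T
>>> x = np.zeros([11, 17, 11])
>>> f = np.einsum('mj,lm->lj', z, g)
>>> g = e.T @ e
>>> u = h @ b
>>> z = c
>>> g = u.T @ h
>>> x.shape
(11, 17, 11)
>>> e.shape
(3, 17)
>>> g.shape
(13, 23)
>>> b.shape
(23, 13)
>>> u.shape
(23, 13)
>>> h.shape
(23, 23)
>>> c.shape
(19, 13)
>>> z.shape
(19, 13)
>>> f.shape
(23, 13)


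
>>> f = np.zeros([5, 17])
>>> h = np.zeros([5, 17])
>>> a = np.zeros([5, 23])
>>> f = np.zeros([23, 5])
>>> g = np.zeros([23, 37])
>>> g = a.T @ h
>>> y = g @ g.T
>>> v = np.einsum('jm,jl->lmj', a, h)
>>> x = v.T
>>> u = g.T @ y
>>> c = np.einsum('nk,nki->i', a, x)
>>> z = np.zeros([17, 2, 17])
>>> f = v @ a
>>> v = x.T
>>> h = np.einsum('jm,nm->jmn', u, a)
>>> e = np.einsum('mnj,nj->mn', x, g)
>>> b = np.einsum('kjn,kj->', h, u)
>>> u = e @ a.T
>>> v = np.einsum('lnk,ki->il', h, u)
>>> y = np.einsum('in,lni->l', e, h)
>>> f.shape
(17, 23, 23)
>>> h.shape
(17, 23, 5)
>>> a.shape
(5, 23)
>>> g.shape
(23, 17)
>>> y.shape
(17,)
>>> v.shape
(5, 17)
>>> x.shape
(5, 23, 17)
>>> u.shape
(5, 5)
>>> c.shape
(17,)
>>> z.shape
(17, 2, 17)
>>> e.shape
(5, 23)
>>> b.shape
()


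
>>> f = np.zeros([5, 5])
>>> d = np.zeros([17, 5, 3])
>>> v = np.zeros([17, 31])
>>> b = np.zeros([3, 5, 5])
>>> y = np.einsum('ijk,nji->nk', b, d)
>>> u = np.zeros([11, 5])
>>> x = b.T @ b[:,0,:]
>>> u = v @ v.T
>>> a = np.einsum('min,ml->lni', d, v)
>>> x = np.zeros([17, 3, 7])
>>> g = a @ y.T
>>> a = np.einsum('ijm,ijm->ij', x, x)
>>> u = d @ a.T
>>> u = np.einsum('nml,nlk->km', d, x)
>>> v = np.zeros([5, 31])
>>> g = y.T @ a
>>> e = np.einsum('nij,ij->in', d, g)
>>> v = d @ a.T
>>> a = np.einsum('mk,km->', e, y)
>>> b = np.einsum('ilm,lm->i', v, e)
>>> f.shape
(5, 5)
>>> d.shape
(17, 5, 3)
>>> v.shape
(17, 5, 17)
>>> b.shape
(17,)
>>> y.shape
(17, 5)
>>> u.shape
(7, 5)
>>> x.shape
(17, 3, 7)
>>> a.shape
()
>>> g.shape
(5, 3)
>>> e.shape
(5, 17)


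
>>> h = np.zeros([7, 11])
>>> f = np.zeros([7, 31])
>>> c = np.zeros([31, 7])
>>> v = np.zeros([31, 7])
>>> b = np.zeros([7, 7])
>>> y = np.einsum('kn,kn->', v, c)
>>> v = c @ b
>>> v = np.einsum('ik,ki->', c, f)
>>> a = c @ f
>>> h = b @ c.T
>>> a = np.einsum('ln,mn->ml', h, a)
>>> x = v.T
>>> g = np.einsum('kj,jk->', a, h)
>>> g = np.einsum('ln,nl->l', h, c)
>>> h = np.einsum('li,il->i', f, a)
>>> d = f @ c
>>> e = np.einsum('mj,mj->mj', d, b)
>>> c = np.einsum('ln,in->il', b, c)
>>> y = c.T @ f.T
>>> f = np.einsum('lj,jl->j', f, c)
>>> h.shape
(31,)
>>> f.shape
(31,)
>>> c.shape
(31, 7)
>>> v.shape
()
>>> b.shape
(7, 7)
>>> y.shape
(7, 7)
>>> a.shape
(31, 7)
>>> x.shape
()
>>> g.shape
(7,)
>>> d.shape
(7, 7)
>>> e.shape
(7, 7)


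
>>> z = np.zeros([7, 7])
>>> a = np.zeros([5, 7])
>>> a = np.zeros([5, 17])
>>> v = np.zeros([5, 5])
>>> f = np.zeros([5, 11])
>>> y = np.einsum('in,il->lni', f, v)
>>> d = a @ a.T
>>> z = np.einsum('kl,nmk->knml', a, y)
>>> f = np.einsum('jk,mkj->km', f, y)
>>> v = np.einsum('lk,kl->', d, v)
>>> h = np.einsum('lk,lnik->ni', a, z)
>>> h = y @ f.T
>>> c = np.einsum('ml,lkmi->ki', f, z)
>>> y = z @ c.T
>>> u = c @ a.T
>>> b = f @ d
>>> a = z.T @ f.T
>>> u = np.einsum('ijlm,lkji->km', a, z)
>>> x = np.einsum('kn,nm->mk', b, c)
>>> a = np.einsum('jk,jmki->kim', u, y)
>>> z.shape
(5, 5, 11, 17)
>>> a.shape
(11, 5, 5)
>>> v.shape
()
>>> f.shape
(11, 5)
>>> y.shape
(5, 5, 11, 5)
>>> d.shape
(5, 5)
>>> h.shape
(5, 11, 11)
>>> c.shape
(5, 17)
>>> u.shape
(5, 11)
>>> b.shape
(11, 5)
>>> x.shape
(17, 11)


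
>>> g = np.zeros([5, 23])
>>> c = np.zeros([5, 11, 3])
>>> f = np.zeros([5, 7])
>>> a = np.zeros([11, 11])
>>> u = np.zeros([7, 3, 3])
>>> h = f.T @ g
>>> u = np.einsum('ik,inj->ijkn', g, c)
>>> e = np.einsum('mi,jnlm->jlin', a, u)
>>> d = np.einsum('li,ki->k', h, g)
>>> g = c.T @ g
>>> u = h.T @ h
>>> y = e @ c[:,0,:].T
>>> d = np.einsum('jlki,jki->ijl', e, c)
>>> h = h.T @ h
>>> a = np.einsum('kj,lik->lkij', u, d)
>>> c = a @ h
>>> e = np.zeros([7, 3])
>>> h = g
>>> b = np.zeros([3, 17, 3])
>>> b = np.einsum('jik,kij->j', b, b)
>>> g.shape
(3, 11, 23)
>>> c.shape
(3, 23, 5, 23)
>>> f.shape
(5, 7)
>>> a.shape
(3, 23, 5, 23)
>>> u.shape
(23, 23)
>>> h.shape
(3, 11, 23)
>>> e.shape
(7, 3)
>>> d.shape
(3, 5, 23)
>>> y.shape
(5, 23, 11, 5)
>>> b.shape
(3,)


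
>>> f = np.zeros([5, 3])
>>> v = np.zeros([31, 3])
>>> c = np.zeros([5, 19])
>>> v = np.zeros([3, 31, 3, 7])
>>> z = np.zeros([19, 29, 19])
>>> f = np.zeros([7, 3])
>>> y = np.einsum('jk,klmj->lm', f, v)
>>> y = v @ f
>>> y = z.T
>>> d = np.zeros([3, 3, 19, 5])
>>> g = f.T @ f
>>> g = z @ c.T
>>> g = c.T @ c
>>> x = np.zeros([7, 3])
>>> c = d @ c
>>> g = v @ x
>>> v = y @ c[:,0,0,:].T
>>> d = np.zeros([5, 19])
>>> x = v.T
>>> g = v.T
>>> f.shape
(7, 3)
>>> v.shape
(19, 29, 3)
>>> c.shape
(3, 3, 19, 19)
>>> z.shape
(19, 29, 19)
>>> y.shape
(19, 29, 19)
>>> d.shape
(5, 19)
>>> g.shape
(3, 29, 19)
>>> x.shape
(3, 29, 19)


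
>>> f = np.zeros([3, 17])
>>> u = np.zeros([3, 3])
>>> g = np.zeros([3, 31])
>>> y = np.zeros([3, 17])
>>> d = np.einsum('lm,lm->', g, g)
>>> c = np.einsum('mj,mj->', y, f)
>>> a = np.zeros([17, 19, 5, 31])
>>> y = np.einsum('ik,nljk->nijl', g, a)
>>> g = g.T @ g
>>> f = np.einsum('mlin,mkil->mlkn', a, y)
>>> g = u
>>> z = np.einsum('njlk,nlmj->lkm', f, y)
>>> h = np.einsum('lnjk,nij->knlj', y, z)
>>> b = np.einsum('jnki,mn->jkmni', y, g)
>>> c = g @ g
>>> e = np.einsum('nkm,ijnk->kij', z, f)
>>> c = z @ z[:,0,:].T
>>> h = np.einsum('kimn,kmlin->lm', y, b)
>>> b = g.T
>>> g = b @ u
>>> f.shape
(17, 19, 3, 31)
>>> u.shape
(3, 3)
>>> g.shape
(3, 3)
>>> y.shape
(17, 3, 5, 19)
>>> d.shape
()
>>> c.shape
(3, 31, 3)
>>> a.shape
(17, 19, 5, 31)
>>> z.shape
(3, 31, 5)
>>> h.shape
(3, 5)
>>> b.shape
(3, 3)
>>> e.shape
(31, 17, 19)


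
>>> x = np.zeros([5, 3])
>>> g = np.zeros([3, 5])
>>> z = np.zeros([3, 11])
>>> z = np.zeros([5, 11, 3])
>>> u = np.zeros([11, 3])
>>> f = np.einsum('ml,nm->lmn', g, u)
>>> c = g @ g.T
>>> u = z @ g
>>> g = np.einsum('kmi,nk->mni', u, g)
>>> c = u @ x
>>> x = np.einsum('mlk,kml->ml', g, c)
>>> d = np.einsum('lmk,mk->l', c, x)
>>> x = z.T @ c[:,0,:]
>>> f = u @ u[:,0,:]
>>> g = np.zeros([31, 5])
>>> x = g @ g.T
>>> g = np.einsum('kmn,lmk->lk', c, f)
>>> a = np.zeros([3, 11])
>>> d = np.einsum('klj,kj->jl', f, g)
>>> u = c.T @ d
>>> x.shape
(31, 31)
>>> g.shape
(5, 5)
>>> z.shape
(5, 11, 3)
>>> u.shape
(3, 11, 11)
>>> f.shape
(5, 11, 5)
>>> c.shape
(5, 11, 3)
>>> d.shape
(5, 11)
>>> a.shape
(3, 11)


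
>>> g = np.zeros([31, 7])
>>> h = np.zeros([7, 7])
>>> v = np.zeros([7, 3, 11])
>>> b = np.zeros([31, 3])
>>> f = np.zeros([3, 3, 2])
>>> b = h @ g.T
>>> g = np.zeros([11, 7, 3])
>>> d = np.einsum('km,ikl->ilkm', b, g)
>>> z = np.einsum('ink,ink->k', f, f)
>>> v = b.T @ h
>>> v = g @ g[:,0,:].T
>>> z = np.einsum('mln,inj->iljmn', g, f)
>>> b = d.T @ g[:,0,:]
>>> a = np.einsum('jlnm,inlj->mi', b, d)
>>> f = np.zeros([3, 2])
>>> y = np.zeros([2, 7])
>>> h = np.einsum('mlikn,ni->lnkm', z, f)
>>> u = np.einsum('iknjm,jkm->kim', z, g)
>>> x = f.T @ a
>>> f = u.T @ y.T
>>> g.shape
(11, 7, 3)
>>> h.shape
(7, 3, 11, 3)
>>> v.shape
(11, 7, 11)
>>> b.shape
(31, 7, 3, 3)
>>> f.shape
(3, 3, 2)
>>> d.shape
(11, 3, 7, 31)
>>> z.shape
(3, 7, 2, 11, 3)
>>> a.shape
(3, 11)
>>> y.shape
(2, 7)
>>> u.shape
(7, 3, 3)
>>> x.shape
(2, 11)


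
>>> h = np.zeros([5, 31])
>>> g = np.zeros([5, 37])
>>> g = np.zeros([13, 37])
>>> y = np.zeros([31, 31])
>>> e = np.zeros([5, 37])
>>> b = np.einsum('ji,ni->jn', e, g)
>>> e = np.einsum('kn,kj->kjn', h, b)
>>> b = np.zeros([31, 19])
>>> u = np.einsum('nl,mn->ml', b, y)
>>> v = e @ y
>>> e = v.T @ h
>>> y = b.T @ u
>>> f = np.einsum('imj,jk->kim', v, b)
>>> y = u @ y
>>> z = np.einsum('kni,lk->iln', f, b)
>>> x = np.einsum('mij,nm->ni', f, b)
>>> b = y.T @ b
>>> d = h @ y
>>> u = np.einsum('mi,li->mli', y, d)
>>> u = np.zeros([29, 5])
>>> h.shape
(5, 31)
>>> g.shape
(13, 37)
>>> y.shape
(31, 19)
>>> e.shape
(31, 13, 31)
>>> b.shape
(19, 19)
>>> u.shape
(29, 5)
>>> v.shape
(5, 13, 31)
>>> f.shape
(19, 5, 13)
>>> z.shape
(13, 31, 5)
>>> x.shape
(31, 5)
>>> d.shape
(5, 19)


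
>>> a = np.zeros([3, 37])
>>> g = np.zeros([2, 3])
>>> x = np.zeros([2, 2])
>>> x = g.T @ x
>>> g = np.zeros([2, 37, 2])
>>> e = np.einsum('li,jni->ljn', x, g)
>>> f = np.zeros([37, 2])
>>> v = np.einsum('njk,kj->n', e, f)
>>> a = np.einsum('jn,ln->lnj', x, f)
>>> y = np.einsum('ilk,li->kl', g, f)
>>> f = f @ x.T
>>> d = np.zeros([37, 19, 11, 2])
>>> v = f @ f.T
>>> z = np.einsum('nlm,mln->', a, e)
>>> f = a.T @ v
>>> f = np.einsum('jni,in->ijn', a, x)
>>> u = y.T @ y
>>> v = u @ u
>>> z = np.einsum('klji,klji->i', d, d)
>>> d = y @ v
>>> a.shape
(37, 2, 3)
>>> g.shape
(2, 37, 2)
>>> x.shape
(3, 2)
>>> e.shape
(3, 2, 37)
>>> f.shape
(3, 37, 2)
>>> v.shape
(37, 37)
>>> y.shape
(2, 37)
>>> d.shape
(2, 37)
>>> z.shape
(2,)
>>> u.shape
(37, 37)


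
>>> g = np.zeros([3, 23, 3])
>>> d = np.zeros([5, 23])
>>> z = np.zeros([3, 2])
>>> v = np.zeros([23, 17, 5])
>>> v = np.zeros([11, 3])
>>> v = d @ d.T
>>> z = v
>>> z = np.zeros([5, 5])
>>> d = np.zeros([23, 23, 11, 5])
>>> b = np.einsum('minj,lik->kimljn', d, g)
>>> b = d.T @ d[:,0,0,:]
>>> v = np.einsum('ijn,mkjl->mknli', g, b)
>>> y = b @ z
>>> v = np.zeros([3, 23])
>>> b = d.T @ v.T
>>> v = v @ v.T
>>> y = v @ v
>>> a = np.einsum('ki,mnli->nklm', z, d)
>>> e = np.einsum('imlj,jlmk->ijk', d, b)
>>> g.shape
(3, 23, 3)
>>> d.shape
(23, 23, 11, 5)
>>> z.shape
(5, 5)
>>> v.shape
(3, 3)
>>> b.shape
(5, 11, 23, 3)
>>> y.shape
(3, 3)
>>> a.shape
(23, 5, 11, 23)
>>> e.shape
(23, 5, 3)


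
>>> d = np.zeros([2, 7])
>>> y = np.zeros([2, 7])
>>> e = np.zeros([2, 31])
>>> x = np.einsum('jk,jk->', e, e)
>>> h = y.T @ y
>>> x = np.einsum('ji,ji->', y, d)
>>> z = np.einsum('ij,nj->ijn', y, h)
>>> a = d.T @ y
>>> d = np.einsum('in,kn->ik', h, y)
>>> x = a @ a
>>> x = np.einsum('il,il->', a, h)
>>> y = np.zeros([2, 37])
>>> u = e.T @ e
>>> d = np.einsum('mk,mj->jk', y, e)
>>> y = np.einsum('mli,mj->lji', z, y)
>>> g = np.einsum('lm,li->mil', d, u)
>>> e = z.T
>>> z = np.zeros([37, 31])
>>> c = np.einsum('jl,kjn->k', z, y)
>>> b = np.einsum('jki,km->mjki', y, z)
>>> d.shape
(31, 37)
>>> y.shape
(7, 37, 7)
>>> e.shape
(7, 7, 2)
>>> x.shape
()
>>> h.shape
(7, 7)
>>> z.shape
(37, 31)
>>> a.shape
(7, 7)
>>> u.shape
(31, 31)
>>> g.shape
(37, 31, 31)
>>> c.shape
(7,)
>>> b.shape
(31, 7, 37, 7)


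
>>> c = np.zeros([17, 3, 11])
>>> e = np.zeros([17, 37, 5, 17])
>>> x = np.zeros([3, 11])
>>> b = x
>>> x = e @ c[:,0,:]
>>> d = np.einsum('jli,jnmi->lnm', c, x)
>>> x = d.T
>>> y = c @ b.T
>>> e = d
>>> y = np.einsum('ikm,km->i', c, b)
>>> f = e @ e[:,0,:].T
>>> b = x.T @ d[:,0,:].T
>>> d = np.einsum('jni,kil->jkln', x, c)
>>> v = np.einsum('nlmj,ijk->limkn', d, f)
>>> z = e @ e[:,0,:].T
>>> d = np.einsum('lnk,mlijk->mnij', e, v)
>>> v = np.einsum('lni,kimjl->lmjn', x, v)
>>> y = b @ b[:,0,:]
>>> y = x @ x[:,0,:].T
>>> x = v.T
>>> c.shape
(17, 3, 11)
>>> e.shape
(3, 37, 5)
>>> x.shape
(37, 3, 11, 5)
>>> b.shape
(3, 37, 3)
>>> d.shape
(17, 37, 11, 3)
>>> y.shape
(5, 37, 5)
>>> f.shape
(3, 37, 3)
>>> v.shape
(5, 11, 3, 37)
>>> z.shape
(3, 37, 3)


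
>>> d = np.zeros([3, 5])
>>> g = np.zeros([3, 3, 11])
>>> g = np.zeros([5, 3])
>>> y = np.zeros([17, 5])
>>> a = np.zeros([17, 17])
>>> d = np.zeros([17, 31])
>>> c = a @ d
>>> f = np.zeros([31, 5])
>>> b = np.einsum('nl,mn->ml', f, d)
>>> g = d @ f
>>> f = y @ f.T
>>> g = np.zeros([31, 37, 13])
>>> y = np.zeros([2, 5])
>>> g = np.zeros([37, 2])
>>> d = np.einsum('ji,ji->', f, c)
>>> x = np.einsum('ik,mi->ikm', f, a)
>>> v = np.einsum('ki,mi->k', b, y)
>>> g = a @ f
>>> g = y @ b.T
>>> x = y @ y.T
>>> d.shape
()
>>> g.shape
(2, 17)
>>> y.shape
(2, 5)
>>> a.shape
(17, 17)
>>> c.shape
(17, 31)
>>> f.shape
(17, 31)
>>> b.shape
(17, 5)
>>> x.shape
(2, 2)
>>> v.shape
(17,)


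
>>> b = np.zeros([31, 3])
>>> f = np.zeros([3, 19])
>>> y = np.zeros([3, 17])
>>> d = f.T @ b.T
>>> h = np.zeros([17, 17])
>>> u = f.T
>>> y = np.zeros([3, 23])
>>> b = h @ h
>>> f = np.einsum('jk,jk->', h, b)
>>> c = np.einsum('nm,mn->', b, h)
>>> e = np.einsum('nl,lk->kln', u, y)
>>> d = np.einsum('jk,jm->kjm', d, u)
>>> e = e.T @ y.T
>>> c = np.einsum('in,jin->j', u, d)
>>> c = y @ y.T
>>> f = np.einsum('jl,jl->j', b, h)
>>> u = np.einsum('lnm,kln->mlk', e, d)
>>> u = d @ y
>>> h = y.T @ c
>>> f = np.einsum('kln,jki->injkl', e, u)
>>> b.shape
(17, 17)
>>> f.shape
(23, 3, 31, 19, 3)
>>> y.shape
(3, 23)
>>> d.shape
(31, 19, 3)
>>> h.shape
(23, 3)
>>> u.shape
(31, 19, 23)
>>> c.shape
(3, 3)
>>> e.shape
(19, 3, 3)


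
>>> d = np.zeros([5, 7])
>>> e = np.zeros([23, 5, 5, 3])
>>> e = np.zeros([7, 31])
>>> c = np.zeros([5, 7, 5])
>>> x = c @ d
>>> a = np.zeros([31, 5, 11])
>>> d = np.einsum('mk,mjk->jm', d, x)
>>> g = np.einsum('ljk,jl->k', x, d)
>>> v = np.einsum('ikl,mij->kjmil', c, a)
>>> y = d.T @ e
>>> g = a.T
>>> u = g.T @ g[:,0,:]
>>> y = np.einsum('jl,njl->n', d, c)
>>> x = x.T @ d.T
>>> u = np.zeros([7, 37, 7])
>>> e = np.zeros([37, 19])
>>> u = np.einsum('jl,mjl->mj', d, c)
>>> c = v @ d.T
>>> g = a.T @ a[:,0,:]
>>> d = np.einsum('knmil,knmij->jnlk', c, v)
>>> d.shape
(5, 11, 7, 7)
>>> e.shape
(37, 19)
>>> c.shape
(7, 11, 31, 5, 7)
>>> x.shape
(7, 7, 7)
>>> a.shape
(31, 5, 11)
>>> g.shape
(11, 5, 11)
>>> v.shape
(7, 11, 31, 5, 5)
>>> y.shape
(5,)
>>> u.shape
(5, 7)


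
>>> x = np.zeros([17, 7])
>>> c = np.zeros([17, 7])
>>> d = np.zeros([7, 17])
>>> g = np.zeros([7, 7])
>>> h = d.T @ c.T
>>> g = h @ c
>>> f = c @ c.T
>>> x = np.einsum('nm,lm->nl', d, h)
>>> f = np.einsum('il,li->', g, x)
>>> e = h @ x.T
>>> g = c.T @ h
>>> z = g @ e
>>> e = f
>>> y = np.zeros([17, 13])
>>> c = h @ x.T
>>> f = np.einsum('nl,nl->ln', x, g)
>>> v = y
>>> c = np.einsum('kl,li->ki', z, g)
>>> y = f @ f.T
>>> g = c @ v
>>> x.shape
(7, 17)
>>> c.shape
(7, 17)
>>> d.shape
(7, 17)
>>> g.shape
(7, 13)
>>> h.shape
(17, 17)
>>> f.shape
(17, 7)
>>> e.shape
()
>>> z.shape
(7, 7)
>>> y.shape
(17, 17)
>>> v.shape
(17, 13)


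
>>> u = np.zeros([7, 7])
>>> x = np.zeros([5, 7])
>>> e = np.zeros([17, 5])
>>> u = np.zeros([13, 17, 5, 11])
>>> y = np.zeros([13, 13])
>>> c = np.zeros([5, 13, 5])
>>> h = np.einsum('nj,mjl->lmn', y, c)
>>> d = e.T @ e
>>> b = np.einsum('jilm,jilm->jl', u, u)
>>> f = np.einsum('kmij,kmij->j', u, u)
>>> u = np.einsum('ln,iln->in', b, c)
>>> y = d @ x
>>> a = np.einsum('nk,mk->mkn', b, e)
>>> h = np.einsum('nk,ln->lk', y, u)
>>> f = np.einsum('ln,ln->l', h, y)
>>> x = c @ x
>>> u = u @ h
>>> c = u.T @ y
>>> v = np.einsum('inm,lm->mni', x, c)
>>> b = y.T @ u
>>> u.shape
(5, 7)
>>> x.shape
(5, 13, 7)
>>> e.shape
(17, 5)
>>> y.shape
(5, 7)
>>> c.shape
(7, 7)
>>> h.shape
(5, 7)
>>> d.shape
(5, 5)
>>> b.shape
(7, 7)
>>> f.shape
(5,)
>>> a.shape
(17, 5, 13)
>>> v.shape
(7, 13, 5)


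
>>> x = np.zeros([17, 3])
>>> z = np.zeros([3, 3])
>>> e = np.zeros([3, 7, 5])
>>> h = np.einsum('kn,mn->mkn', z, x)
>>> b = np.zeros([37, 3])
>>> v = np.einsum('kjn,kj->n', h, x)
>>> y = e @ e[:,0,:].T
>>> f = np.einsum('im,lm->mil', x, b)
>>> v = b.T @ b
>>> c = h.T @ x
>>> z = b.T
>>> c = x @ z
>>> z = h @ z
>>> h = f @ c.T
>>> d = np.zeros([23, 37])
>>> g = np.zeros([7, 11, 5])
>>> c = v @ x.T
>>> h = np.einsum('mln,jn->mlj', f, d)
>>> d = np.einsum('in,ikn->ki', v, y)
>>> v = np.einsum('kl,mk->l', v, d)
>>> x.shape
(17, 3)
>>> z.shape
(17, 3, 37)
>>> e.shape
(3, 7, 5)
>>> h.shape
(3, 17, 23)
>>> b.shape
(37, 3)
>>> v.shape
(3,)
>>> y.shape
(3, 7, 3)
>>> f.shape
(3, 17, 37)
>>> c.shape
(3, 17)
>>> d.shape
(7, 3)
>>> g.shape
(7, 11, 5)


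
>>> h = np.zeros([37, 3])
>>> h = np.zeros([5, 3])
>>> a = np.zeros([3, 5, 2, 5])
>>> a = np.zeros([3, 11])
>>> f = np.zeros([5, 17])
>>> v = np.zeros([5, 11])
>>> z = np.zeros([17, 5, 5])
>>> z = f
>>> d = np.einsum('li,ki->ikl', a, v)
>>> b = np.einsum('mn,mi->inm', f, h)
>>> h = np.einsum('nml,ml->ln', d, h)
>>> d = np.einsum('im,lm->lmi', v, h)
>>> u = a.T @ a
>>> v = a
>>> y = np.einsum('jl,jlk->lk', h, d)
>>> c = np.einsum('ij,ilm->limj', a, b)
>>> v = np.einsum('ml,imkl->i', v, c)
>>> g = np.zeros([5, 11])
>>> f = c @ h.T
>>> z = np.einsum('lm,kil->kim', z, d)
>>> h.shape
(3, 11)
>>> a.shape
(3, 11)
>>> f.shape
(17, 3, 5, 3)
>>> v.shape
(17,)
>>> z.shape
(3, 11, 17)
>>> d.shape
(3, 11, 5)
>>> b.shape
(3, 17, 5)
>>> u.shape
(11, 11)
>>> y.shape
(11, 5)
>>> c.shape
(17, 3, 5, 11)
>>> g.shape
(5, 11)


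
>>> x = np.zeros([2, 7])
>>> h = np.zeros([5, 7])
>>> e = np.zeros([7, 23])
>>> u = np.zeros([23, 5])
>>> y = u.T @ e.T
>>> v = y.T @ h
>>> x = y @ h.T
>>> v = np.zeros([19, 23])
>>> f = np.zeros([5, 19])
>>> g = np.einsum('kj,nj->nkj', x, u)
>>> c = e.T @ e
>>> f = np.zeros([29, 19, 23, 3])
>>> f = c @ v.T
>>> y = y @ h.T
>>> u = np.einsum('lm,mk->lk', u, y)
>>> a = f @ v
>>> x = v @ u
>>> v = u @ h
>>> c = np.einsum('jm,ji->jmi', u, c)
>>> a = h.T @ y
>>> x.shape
(19, 5)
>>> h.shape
(5, 7)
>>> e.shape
(7, 23)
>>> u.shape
(23, 5)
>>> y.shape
(5, 5)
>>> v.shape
(23, 7)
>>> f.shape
(23, 19)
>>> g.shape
(23, 5, 5)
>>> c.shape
(23, 5, 23)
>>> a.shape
(7, 5)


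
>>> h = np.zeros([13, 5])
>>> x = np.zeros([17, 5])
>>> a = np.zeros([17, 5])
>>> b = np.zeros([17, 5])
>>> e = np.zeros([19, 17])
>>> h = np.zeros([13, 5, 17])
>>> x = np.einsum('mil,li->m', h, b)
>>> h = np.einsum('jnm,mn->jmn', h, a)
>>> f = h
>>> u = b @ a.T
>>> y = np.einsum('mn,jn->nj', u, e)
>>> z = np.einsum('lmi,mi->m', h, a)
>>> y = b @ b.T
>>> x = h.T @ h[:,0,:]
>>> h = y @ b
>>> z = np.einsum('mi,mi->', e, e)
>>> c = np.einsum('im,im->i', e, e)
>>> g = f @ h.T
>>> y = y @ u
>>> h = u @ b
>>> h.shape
(17, 5)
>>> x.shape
(5, 17, 5)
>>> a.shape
(17, 5)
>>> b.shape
(17, 5)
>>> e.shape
(19, 17)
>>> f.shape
(13, 17, 5)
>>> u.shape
(17, 17)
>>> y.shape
(17, 17)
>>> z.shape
()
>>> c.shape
(19,)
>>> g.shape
(13, 17, 17)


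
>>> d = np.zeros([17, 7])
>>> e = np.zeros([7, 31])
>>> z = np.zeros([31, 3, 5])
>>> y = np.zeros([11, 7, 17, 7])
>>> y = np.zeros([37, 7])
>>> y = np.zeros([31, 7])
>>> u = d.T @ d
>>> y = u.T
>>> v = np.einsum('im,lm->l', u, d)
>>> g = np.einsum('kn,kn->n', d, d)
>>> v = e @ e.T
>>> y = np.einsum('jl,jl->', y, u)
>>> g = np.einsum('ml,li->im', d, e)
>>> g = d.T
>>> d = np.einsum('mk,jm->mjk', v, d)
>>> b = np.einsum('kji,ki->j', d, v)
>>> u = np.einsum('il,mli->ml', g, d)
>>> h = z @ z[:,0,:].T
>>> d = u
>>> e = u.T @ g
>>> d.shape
(7, 17)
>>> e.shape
(17, 17)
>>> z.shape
(31, 3, 5)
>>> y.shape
()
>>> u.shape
(7, 17)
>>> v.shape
(7, 7)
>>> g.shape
(7, 17)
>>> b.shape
(17,)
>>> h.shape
(31, 3, 31)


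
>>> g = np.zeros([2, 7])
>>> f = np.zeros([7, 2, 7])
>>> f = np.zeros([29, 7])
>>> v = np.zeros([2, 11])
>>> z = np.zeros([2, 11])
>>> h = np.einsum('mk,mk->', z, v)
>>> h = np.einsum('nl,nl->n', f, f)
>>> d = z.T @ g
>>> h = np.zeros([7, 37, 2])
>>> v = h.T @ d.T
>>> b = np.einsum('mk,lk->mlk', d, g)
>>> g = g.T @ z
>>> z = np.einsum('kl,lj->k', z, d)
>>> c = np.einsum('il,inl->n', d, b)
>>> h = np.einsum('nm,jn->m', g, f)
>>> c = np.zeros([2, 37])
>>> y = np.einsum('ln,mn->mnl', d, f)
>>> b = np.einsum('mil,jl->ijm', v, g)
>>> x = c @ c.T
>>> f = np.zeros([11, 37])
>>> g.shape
(7, 11)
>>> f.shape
(11, 37)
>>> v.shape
(2, 37, 11)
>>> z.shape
(2,)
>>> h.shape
(11,)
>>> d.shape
(11, 7)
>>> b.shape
(37, 7, 2)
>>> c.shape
(2, 37)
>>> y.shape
(29, 7, 11)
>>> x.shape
(2, 2)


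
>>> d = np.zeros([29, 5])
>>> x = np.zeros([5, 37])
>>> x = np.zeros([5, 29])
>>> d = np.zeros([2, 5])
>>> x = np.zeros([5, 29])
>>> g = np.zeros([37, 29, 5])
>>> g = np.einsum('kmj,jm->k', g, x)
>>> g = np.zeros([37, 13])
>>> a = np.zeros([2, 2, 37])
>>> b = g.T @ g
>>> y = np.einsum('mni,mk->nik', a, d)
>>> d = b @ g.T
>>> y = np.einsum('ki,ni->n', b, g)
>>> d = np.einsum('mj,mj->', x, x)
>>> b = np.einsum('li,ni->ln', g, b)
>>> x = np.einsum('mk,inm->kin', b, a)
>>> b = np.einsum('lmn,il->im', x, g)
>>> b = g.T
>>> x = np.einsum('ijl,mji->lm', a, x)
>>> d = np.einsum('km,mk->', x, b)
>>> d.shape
()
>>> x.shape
(37, 13)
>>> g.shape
(37, 13)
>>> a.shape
(2, 2, 37)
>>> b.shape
(13, 37)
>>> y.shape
(37,)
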